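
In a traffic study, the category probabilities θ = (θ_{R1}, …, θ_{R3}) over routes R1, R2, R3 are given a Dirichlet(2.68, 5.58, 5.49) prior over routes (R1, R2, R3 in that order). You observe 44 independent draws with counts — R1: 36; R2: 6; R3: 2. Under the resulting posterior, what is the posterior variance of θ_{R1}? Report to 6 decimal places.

0.003765

The Dirichlet prior is conjugate to the Multinomial likelihood: each posterior αⱼ = prior αⱼ + observed count nⱼ.
Posterior concentration: (38.68, 11.58, 7.49), total = 57.75.
Var[θ_j] = α_j(Σα−α_j)/((Σα)²(Σα+1)) = 38.68·19.07/(57.75²·58.75) = 0.003765.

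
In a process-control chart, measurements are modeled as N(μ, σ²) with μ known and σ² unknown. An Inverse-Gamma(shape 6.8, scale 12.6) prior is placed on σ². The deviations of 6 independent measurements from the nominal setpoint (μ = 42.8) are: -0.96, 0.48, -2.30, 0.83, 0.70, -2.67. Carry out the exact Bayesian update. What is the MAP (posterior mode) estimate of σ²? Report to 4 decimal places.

1.8495

With known mean μ and an Inverse-Gamma(α, β) prior on σ², the Normal likelihood is conjugate: posterior is Inv-Gamma(α + n/2, β + Σ(xᵢ−μ)²/2).
Σ(xᵢ−μ)² = (-0.96)² + (0.48)² + (-2.30)² + (0.83)² + (0.70)² + (-2.67)² = 14.7498.
Posterior: Inv-Gamma(6.8 + 6/2, 12.6 + 14.7498/2) = Inv-Gamma(9.80, 19.97490).
Mode = β/(α+1) = 19.97490/10.80 = 1.8495.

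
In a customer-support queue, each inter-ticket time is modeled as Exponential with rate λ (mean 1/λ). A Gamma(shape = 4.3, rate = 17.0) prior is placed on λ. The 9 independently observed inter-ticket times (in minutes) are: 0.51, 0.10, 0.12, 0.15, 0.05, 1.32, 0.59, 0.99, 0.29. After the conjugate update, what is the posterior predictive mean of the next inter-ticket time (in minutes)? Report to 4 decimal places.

1.7171

With a Gamma(shape α, rate β) prior on the exponential rate λ, the posterior after n observations with total T = Σxᵢ is Gamma(α+n, β+T).
Sum of observations T = 4.12 minutes; n = 9.
Posterior: Gamma(4.3+9, 17.0+4.12) = Gamma(13.3, 21.12).
The predictive distribution for the next observation is Lomax; its mean is β/(α−1) = 21.12/12.3 = 1.7171.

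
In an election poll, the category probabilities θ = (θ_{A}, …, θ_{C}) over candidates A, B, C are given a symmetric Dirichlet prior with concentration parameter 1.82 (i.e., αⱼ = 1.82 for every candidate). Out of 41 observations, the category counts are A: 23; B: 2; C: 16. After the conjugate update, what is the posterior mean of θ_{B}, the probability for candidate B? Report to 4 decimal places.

0.0822

The Dirichlet prior is conjugate to the Multinomial likelihood: each posterior αⱼ = prior αⱼ + observed count nⱼ.
Posterior concentration: (24.82, 3.82, 17.82), total = 46.46.
E[θ_{B}|data] = α_{B}/Σα = 3.82/46.46 = 0.0822.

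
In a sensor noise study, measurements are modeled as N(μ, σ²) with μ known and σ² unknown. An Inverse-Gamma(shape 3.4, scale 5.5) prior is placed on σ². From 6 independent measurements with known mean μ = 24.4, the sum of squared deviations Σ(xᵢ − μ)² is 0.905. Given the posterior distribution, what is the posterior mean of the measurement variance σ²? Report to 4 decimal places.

With known mean μ and an Inverse-Gamma(α, β) prior on σ², the Normal likelihood is conjugate: posterior is Inv-Gamma(α + n/2, β + Σ(xᵢ−μ)²/2).
Posterior: Inv-Gamma(3.4 + 6/2, 5.5 + 0.905/2) = Inv-Gamma(6.40, 5.9525).
E[σ²|data] = β/(α−1) = 5.9525/5.40 = 1.1023.

1.1023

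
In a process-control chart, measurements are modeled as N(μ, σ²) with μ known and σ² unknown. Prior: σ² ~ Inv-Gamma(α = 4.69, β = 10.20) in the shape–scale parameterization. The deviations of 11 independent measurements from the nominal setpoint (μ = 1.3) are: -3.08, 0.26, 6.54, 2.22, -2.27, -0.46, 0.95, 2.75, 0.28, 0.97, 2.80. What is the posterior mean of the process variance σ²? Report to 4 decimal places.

With known mean μ and an Inverse-Gamma(α, β) prior on σ², the Normal likelihood is conjugate: posterior is Inv-Gamma(α + n/2, β + Σ(xᵢ−μ)²/2).
Σ(xᵢ−μ)² = (-3.08)² + (0.26)² + (6.54)² + (2.22)² + (-2.27)² + (-0.46)² + (0.95)² + (2.75)² + (0.28)² + (0.97)² + (2.80)² = 79.9428.
Posterior: Inv-Gamma(4.69 + 11/2, 10.20 + 79.9428/2) = Inv-Gamma(10.19, 50.17140).
E[σ²|data] = β/(α−1) = 50.17140/9.19 = 5.4593.

5.4593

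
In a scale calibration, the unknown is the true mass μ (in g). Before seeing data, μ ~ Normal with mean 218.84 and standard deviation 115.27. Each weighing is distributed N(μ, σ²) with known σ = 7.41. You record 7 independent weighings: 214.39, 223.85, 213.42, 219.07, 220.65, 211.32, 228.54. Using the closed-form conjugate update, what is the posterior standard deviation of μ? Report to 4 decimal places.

For Normal data with known variance σ², a Normal(μ₀, σ₀²) prior on μ is conjugate. Posterior precision = 1/σ₀² + n/σ²; posterior mean is the precision-weighted average of μ₀ and x̄.
σ₀² = 115.27² = 13287.1729, σ² = 7.41² = 54.9081; σ² + n·σ₀² = 54.9081 + 7·13287.1729 = 93065.1184.
Posterior precision = 1/σ₀² + n/σ² = 1/13287.1729 + 7/54.9081 = (σ² + n·σ₀²)/(σ₀²σ²) = 93065.1184/(13287.1729·54.9081); posterior variance σₙ² = σ₀²σ²/(σ² + n·σ₀²) = 13287.1729·54.9081/93065.1184 = 7.839386.
Posterior SD = √σₙ² = √(13287.1729·54.9081/93065.1184) = 2.7999.

2.7999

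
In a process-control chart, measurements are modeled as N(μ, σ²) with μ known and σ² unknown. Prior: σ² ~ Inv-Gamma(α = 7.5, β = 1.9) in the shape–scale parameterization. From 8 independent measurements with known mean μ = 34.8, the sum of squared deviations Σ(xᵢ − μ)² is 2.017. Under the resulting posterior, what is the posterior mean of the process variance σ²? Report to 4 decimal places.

With known mean μ and an Inverse-Gamma(α, β) prior on σ², the Normal likelihood is conjugate: posterior is Inv-Gamma(α + n/2, β + Σ(xᵢ−μ)²/2).
Posterior: Inv-Gamma(7.5 + 8/2, 1.9 + 2.017/2) = Inv-Gamma(11.50, 2.9085).
E[σ²|data] = β/(α−1) = 2.9085/10.50 = 0.2770.

0.2770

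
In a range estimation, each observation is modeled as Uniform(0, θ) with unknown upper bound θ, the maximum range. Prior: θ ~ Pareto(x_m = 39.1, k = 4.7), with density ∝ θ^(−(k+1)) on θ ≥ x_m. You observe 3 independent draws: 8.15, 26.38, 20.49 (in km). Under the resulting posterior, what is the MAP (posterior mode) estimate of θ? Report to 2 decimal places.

39.10

A Pareto(scale x_m, shape k) prior on the upper bound θ of Uniform(0, θ) is conjugate: posterior is Pareto(max(x_m, max xᵢ), k + n).
Sample maximum = 26.38; prior scale x_m = 39.1 → posterior scale = max = 39.10.
Posterior shape = 4.7 + 3 = 7.7.
The Pareto density is decreasing on [x_m, ∞), so the mode is x_m = 39.10.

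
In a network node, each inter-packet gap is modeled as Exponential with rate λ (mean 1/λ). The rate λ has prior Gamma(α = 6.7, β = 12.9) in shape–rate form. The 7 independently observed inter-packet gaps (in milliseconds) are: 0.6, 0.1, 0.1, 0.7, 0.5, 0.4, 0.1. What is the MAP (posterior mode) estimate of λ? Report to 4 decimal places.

With a Gamma(shape α, rate β) prior on the exponential rate λ, the posterior after n observations with total T = Σxᵢ is Gamma(α+n, β+T).
Sum of observations T = 2.5 milliseconds; n = 7.
Posterior: Gamma(6.7+7, 12.9+2.5) = Gamma(13.7, 15.4).
Mode = (α−1)/β = 0.8247.

0.8247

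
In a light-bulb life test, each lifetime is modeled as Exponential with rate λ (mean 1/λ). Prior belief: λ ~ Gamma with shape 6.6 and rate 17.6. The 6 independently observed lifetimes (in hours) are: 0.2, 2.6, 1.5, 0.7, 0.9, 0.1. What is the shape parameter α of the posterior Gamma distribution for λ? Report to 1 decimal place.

With a Gamma(shape α, rate β) prior on the exponential rate λ, the posterior after n observations with total T = Σxᵢ is Gamma(α+n, β+T).
Sum of observations T = 6.0 hours; n = 6.
Posterior: Gamma(6.6+6, 17.6+6.0) = Gamma(12.6, 23.6).
Posterior α = 12.6.

12.6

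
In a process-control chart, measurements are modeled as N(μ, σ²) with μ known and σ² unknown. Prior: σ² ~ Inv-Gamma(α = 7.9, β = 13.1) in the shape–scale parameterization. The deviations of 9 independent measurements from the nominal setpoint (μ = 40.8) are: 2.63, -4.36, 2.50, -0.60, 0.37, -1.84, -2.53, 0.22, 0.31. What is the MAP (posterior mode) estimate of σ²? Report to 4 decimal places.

2.5673

With known mean μ and an Inverse-Gamma(α, β) prior on σ², the Normal likelihood is conjugate: posterior is Inv-Gamma(α + n/2, β + Σ(xᵢ−μ)²/2).
Σ(xᵢ−μ)² = (2.63)² + (-4.36)² + (2.50)² + (-0.60)² + (0.37)² + (-1.84)² + (-2.53)² + (0.22)² + (0.31)² = 42.6044.
Posterior: Inv-Gamma(7.9 + 9/2, 13.1 + 42.6044/2) = Inv-Gamma(12.40, 34.40220).
Mode = β/(α+1) = 34.40220/13.40 = 2.5673.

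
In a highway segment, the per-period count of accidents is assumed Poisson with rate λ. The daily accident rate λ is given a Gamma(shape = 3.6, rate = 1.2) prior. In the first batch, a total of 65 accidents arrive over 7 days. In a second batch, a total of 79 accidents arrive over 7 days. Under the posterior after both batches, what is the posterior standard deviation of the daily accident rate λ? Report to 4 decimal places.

With a Gamma(shape α, rate β) prior, the Poisson likelihood is conjugate: the posterior is Gamma(α + ΣXᵢ, β + n).
After batch 1: Gamma(α+S, β+n) = Gamma(3.6+65, 1.2+7) = Gamma(68.6, 8.2).
After batch 2: Gamma(α+S, β+n) = Gamma(68.6+79, 8.2+7) = Gamma(147.6, 15.2).
SD = √α/β = √147.6/15.2 = 0.7993.

0.7993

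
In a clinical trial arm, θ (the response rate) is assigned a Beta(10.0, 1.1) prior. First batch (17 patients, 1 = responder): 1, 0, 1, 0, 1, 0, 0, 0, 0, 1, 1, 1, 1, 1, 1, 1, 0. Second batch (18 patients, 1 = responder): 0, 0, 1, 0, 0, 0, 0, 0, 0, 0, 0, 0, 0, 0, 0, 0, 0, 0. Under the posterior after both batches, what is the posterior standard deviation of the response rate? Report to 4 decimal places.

The Beta prior is conjugate to a Binomial/Bernoulli likelihood; the update adds successes to α and failures to β.
After batch 1: Beta(10.0+10, 1.1+7) = Beta(20.0, 8.1).
After batch 2: Beta(20.0+1, 8.1+17) = Beta(21.0, 25.1).
Var = αβ/((α+β)²(α+β+1)) = 21.0·25.1/(46.1²·47.1) = 0.00526587; SD = √0.00526587 = 0.0726.

0.0726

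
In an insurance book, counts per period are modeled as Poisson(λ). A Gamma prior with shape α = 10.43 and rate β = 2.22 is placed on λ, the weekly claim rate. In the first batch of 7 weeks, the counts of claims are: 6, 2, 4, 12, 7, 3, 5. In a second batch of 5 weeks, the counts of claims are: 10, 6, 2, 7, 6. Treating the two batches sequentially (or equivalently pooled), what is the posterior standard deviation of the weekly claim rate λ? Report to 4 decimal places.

With a Gamma(shape α, rate β) prior, the Poisson likelihood is conjugate: the posterior is Gamma(α + ΣXᵢ, β + n).
Batch 1: sum of counts S = 39 over n = 7 weeks.
After batch 1: Gamma(α+S, β+n) = Gamma(10.43+39, 2.22+7) = Gamma(49.43, 9.22).
Batch 2: sum of counts S = 31 over n = 5 weeks.
After batch 2: Gamma(α+S, β+n) = Gamma(49.43+31, 9.22+5) = Gamma(80.43, 14.22).
SD = √α/β = √80.43/14.22 = 0.6307.

0.6307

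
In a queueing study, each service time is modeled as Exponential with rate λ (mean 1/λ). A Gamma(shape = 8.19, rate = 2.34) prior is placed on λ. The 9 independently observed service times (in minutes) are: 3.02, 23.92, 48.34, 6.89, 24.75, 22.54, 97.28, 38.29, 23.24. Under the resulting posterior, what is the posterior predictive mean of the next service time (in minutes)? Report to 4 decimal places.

17.9500

With a Gamma(shape α, rate β) prior on the exponential rate λ, the posterior after n observations with total T = Σxᵢ is Gamma(α+n, β+T).
Sum of observations T = 288.27 minutes; n = 9.
Posterior: Gamma(8.19+9, 2.34+288.27) = Gamma(17.19, 290.61).
The predictive distribution for the next observation is Lomax; its mean is β/(α−1) = 290.61/16.19 = 17.9500.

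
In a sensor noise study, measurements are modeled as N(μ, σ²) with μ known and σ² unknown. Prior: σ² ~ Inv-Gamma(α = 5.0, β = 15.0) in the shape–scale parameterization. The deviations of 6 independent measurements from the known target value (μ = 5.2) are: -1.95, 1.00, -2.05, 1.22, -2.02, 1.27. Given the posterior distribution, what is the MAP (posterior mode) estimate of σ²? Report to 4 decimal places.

2.5659

With known mean μ and an Inverse-Gamma(α, β) prior on σ², the Normal likelihood is conjugate: posterior is Inv-Gamma(α + n/2, β + Σ(xᵢ−μ)²/2).
Σ(xᵢ−μ)² = (-1.95)² + (1.00)² + (-2.05)² + (1.22)² + (-2.02)² + (1.27)² = 16.1867.
Posterior: Inv-Gamma(5.0 + 6/2, 15.0 + 16.1867/2) = Inv-Gamma(8.00, 23.09335).
Mode = β/(α+1) = 23.09335/9.00 = 2.5659.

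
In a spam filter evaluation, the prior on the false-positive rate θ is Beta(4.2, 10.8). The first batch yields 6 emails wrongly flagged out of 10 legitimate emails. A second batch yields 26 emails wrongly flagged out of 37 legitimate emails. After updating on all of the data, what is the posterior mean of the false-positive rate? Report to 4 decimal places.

0.5839

The Beta prior is conjugate to a Binomial/Bernoulli likelihood; the update adds successes to α and failures to β.
After batch 1: Beta(4.2+6, 10.8+4) = Beta(10.2, 14.8).
After batch 2: Beta(10.2+26, 14.8+11) = Beta(36.2, 25.8).
Posterior mean = α/(α+β) = 36.2/62.0 = 0.5839.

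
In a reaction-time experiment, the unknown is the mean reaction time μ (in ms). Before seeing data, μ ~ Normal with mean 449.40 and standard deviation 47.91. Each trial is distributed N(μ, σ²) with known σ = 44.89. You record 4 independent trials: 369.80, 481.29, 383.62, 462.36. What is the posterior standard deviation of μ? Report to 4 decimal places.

For Normal data with known variance σ², a Normal(μ₀, σ₀²) prior on μ is conjugate. Posterior precision = 1/σ₀² + n/σ²; posterior mean is the precision-weighted average of μ₀ and x̄.
σ₀² = 47.91² = 2295.3681, σ² = 44.89² = 2015.1121; σ² + n·σ₀² = 2015.1121 + 4·2295.3681 = 11196.5845.
Posterior precision = 1/σ₀² + n/σ² = 1/2295.3681 + 4/2015.1121 = (σ² + n·σ₀²)/(σ₀²σ²) = 11196.5845/(2295.3681·2015.1121); posterior variance σₙ² = σ₀²σ²/(σ² + n·σ₀²) = 2295.3681·2015.1121/11196.5845 = 413.110269.
Posterior SD = √σₙ² = √(2295.3681·2015.1121/11196.5845) = 20.3251.

20.3251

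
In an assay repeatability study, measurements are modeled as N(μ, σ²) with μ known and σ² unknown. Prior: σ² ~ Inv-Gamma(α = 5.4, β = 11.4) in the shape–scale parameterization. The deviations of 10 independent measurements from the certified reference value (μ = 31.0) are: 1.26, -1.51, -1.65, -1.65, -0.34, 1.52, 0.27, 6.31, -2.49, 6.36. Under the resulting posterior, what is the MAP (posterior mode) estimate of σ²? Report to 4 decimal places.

5.3104

With known mean μ and an Inverse-Gamma(α, β) prior on σ², the Normal likelihood is conjugate: posterior is Inv-Gamma(α + n/2, β + Σ(xᵢ−μ)²/2).
Σ(xᵢ−μ)² = (1.26)² + (-1.51)² + (-1.65)² + (-1.65)² + (-0.34)² + (1.52)² + (0.27)² + (6.31)² + (-2.49)² + (6.36)² = 98.2774.
Posterior: Inv-Gamma(5.4 + 10/2, 11.4 + 98.2774/2) = Inv-Gamma(10.40, 60.53870).
Mode = β/(α+1) = 60.53870/11.40 = 5.3104.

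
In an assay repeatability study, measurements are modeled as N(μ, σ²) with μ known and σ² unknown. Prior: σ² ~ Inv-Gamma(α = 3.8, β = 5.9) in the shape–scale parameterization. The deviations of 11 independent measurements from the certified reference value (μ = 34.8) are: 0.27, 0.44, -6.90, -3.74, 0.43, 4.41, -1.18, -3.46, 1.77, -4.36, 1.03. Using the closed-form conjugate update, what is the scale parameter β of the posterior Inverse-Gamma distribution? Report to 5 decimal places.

With known mean μ and an Inverse-Gamma(α, β) prior on σ², the Normal likelihood is conjugate: posterior is Inv-Gamma(α + n/2, β + Σ(xᵢ−μ)²/2).
Σ(xᵢ−μ)² = (0.27)² + (0.44)² + (-6.90)² + (-3.74)² + (0.43)² + (4.41)² + (-1.18)² + (-3.46)² + (1.77)² + (-4.36)² + (1.03)² = 118.0645.
Posterior: Inv-Gamma(3.8 + 11/2, 5.9 + 118.0645/2) = Inv-Gamma(9.30, 64.93225).
Posterior β = 64.93225.

64.93225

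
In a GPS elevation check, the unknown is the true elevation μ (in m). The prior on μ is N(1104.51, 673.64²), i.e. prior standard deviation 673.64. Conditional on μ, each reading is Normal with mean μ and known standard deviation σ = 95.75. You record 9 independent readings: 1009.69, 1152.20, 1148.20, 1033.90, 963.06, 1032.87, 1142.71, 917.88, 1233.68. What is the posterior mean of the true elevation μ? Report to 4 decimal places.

1070.5418

For Normal data with known variance σ², a Normal(μ₀, σ₀²) prior on μ is conjugate. Posterior precision = 1/σ₀² + n/σ²; posterior mean is the precision-weighted average of μ₀ and x̄.
Σxᵢ = 1009.69 + 1152.20 + 1148.20 + 1033.90 + 963.06 + 1032.87 + 1142.71 + 917.88 + 1233.68 = 9634.19, so n·x̄ = 9634.19.
σ₀² = 673.64² = 453790.8496, σ² = 95.75² = 9168.0625; σ² + n·σ₀² = 9168.0625 + 9·453790.8496 = 4093285.7089.
Posterior mean = (μ₀/σ₀² + n·x̄/σ²)/(1/σ₀² + n/σ²) = (σ²·μ₀ + σ₀²·n·x̄)/(σ² + n·σ₀²) = (9168.0625·1104.51 + 453790.8496·9634.19)/4093285.7089 = 4382033482.019699/4093285.7089 = 1070.5418.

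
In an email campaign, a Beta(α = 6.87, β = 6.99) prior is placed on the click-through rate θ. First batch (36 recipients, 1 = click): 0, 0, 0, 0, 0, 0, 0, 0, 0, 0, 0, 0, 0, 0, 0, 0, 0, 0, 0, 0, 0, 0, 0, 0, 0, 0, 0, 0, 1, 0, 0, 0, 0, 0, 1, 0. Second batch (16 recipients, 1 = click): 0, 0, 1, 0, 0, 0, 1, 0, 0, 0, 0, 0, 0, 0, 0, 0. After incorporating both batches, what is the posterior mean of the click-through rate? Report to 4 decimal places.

0.1650

The Beta prior is conjugate to a Binomial/Bernoulli likelihood; the update adds successes to α and failures to β.
After batch 1: Beta(6.87+2, 6.99+34) = Beta(8.87, 40.99).
After batch 2: Beta(8.87+2, 40.99+14) = Beta(10.87, 54.99).
Posterior mean = α/(α+β) = 10.87/65.86 = 0.1650.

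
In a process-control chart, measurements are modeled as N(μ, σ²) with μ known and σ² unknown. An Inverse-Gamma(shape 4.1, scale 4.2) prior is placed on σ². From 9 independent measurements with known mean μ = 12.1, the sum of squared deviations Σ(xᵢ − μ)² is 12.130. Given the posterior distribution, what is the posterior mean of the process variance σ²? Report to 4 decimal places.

With known mean μ and an Inverse-Gamma(α, β) prior on σ², the Normal likelihood is conjugate: posterior is Inv-Gamma(α + n/2, β + Σ(xᵢ−μ)²/2).
Posterior: Inv-Gamma(4.1 + 9/2, 4.2 + 12.130/2) = Inv-Gamma(8.60, 10.2650).
E[σ²|data] = β/(α−1) = 10.2650/7.60 = 1.3507.

1.3507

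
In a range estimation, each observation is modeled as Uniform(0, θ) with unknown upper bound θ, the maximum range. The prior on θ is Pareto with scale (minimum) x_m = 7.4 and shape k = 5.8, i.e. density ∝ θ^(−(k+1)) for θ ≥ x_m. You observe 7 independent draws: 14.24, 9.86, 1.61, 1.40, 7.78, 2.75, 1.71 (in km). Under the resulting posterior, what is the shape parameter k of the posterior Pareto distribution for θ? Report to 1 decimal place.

12.8

A Pareto(scale x_m, shape k) prior on the upper bound θ of Uniform(0, θ) is conjugate: posterior is Pareto(max(x_m, max xᵢ), k + n).
Sample maximum = 14.24; prior scale x_m = 7.4 → posterior scale = max = 14.24.
Posterior shape = 5.8 + 7 = 12.8.
Posterior shape k = 12.8.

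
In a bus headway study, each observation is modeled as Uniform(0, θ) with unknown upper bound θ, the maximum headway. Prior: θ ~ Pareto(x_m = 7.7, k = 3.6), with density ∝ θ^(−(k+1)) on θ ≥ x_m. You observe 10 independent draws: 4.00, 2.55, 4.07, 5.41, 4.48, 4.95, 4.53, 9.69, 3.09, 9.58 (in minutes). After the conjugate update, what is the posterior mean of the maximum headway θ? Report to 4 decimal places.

10.4590

A Pareto(scale x_m, shape k) prior on the upper bound θ of Uniform(0, θ) is conjugate: posterior is Pareto(max(x_m, max xᵢ), k + n).
Sample maximum = 9.69; prior scale x_m = 7.7 → posterior scale = max = 9.69.
Posterior shape = 3.6 + 10 = 13.6.
E[θ|data] = k·x_m/(k−1) = 13.6·9.69/12.6 = 10.4590.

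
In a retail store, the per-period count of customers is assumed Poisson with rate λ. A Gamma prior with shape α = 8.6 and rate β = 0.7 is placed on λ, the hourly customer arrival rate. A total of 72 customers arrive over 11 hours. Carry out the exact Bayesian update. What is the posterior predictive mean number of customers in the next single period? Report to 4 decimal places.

With a Gamma(shape α, rate β) prior, the Poisson likelihood is conjugate: the posterior is Gamma(α + ΣXᵢ, β + n).
Posterior: Gamma(α+S, β+n) = Gamma(8.6+72, 0.7+11) = Gamma(80.6, 11.7).
The predictive distribution for one future period is NegBinom with mean α/β = 6.8889.

6.8889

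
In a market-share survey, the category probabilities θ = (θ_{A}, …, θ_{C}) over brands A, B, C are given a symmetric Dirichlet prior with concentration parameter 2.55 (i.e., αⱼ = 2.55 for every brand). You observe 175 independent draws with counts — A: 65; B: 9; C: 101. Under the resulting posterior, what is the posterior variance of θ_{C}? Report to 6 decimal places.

The Dirichlet prior is conjugate to the Multinomial likelihood: each posterior αⱼ = prior αⱼ + observed count nⱼ.
Posterior concentration: (67.55, 11.55, 103.55), total = 182.65.
Var[θ_j] = α_j(Σα−α_j)/((Σα)²(Σα+1)) = 103.55·79.10/(182.65²·183.65) = 0.001337.

0.001337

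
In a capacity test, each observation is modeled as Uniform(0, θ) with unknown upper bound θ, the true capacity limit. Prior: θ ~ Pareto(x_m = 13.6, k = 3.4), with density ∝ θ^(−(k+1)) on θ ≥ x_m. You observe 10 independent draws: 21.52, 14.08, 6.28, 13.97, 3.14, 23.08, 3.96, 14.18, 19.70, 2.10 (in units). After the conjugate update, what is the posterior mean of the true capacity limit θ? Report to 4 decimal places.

24.9413

A Pareto(scale x_m, shape k) prior on the upper bound θ of Uniform(0, θ) is conjugate: posterior is Pareto(max(x_m, max xᵢ), k + n).
Sample maximum = 23.08; prior scale x_m = 13.6 → posterior scale = max = 23.08.
Posterior shape = 3.4 + 10 = 13.4.
E[θ|data] = k·x_m/(k−1) = 13.4·23.08/12.4 = 24.9413.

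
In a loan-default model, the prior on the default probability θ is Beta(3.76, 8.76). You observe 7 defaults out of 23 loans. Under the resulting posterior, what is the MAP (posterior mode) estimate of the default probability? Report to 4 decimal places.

0.2912

The Beta prior is conjugate to a Binomial/Bernoulli likelihood; the update adds successes to α and failures to β.
Posterior: Beta(α+k, β+n−k) = Beta(3.76+7, 8.76+16) = Beta(10.76, 24.76).
Mode of Beta(a,b) for a,b>1 is (a−1)/(a+b−2) = 9.76/33.52 = 0.2912.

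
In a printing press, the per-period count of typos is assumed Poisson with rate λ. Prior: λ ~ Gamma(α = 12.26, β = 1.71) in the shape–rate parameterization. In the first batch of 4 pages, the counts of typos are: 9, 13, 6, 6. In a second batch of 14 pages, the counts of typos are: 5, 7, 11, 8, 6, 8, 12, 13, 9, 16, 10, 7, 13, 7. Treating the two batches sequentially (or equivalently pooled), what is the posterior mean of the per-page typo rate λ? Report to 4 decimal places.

With a Gamma(shape α, rate β) prior, the Poisson likelihood is conjugate: the posterior is Gamma(α + ΣXᵢ, β + n).
Batch 1: sum of counts S = 34 over n = 4 pages.
After batch 1: Gamma(α+S, β+n) = Gamma(12.26+34, 1.71+4) = Gamma(46.26, 5.71).
Batch 2: sum of counts S = 132 over n = 14 pages.
After batch 2: Gamma(α+S, β+n) = Gamma(46.26+132, 5.71+14) = Gamma(178.26, 19.71).
Posterior mean = α/β = 178.26/19.71 = 9.0441.

9.0441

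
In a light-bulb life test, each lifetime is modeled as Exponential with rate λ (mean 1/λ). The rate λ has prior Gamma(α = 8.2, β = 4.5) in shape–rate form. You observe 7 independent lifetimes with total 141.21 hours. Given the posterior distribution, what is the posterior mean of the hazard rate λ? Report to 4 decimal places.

0.1043

With a Gamma(shape α, rate β) prior on the exponential rate λ, the posterior after n observations with total T = Σxᵢ is Gamma(α+n, β+T).
Posterior: Gamma(8.2+7, 4.5+141.21) = Gamma(15.2, 145.71).
Posterior mean of λ = α/β = 15.2/145.71 = 0.1043.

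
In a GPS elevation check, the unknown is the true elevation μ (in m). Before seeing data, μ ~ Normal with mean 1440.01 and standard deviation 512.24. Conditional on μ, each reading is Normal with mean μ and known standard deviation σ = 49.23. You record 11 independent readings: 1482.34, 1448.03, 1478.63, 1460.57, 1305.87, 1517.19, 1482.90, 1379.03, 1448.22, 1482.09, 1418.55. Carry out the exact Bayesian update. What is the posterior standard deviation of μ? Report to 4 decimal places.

For Normal data with known variance σ², a Normal(μ₀, σ₀²) prior on μ is conjugate. Posterior precision = 1/σ₀² + n/σ²; posterior mean is the precision-weighted average of μ₀ and x̄.
σ₀² = 512.24² = 262389.8176, σ² = 49.23² = 2423.5929; σ² + n·σ₀² = 2423.5929 + 11·262389.8176 = 2888711.5865.
Posterior precision = 1/σ₀² + n/σ² = 1/262389.8176 + 11/2423.5929 = (σ² + n·σ₀²)/(σ₀²σ²) = 2888711.5865/(262389.8176·2423.5929); posterior variance σₙ² = σ₀²σ²/(σ² + n·σ₀²) = 262389.8176·2423.5929/2888711.5865 = 220.141776.
Posterior SD = √σₙ² = √(262389.8176·2423.5929/2888711.5865) = 14.8372.

14.8372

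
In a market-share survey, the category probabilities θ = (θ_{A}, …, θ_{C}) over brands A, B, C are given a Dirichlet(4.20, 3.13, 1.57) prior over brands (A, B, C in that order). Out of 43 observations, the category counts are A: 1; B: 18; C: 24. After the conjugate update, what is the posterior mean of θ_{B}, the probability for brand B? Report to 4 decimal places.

0.4071

The Dirichlet prior is conjugate to the Multinomial likelihood: each posterior αⱼ = prior αⱼ + observed count nⱼ.
Posterior concentration: (5.20, 21.13, 25.57), total = 51.90.
E[θ_{B}|data] = α_{B}/Σα = 21.13/51.90 = 0.4071.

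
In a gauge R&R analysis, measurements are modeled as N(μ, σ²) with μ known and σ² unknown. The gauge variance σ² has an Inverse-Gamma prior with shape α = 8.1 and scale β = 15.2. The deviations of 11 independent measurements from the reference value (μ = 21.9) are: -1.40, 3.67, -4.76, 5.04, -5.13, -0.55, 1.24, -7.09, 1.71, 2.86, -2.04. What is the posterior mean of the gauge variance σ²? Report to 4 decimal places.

7.4436

With known mean μ and an Inverse-Gamma(α, β) prior on σ², the Normal likelihood is conjugate: posterior is Inv-Gamma(α + n/2, β + Σ(xᵢ−μ)²/2).
Σ(xᵢ−μ)² = (-1.40)² + (3.67)² + (-4.76)² + (5.04)² + (-5.13)² + (-0.55)² + (1.24)² + (-7.09)² + (1.71)² + (2.86)² + (-2.04)² = 157.1785.
Posterior: Inv-Gamma(8.1 + 11/2, 15.2 + 157.1785/2) = Inv-Gamma(13.60, 93.78925).
E[σ²|data] = β/(α−1) = 93.78925/12.60 = 7.4436.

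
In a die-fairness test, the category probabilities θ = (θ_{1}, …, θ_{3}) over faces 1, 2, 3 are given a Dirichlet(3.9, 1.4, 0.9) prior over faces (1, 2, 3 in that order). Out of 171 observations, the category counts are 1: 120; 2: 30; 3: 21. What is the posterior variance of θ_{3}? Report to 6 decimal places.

0.000608

The Dirichlet prior is conjugate to the Multinomial likelihood: each posterior αⱼ = prior αⱼ + observed count nⱼ.
Posterior concentration: (123.9, 31.4, 21.9), total = 177.2.
Var[θ_j] = α_j(Σα−α_j)/((Σα)²(Σα+1)) = 21.9·155.3/(177.2²·178.2) = 0.000608.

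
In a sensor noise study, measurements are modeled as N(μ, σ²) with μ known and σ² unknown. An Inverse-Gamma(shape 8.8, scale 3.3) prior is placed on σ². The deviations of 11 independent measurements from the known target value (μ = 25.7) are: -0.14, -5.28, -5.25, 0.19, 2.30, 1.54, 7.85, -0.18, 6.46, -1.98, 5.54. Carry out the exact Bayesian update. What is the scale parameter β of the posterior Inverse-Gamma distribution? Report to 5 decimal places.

With known mean μ and an Inverse-Gamma(α, β) prior on σ², the Normal likelihood is conjugate: posterior is Inv-Gamma(α + n/2, β + Σ(xᵢ−μ)²/2).
Σ(xᵢ−μ)² = (-0.14)² + (-5.28)² + (-5.25)² + (0.19)² + (2.30)² + (1.54)² + (7.85)² + (-0.18)² + (6.46)² + (-1.98)² + (5.54)² = 201.1567.
Posterior: Inv-Gamma(8.8 + 11/2, 3.3 + 201.1567/2) = Inv-Gamma(14.30, 103.87835).
Posterior β = 103.87835.

103.87835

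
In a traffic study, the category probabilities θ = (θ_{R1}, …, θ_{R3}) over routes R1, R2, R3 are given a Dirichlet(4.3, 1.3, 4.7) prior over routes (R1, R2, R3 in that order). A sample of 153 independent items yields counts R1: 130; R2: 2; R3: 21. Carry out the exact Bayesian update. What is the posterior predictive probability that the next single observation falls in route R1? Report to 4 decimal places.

0.8224

The Dirichlet prior is conjugate to the Multinomial likelihood: each posterior αⱼ = prior αⱼ + observed count nⱼ.
Posterior concentration: (134.3, 3.3, 25.7), total = 163.3.
P(next = R1 | data) = α_{R1}/Σα = 0.8224.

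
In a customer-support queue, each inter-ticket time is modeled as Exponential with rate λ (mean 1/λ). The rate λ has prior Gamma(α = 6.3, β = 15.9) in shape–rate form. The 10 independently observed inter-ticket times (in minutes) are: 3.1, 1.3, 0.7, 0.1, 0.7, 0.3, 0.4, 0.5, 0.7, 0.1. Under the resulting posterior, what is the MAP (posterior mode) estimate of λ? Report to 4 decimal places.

With a Gamma(shape α, rate β) prior on the exponential rate λ, the posterior after n observations with total T = Σxᵢ is Gamma(α+n, β+T).
Sum of observations T = 7.9 minutes; n = 10.
Posterior: Gamma(6.3+10, 15.9+7.9) = Gamma(16.3, 23.8).
Mode = (α−1)/β = 0.6429.

0.6429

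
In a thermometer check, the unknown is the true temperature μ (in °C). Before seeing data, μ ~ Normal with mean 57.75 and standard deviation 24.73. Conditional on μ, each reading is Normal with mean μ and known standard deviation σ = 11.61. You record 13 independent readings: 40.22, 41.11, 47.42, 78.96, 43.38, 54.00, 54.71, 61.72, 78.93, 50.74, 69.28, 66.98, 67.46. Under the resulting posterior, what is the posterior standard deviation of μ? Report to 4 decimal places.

For Normal data with known variance σ², a Normal(μ₀, σ₀²) prior on μ is conjugate. Posterior precision = 1/σ₀² + n/σ²; posterior mean is the precision-weighted average of μ₀ and x̄.
σ₀² = 24.73² = 611.5729, σ² = 11.61² = 134.7921; σ² + n·σ₀² = 134.7921 + 13·611.5729 = 8085.2398.
Posterior precision = 1/σ₀² + n/σ² = 1/611.5729 + 13/134.7921 = (σ² + n·σ₀²)/(σ₀²σ²) = 8085.2398/(611.5729·134.7921); posterior variance σₙ² = σ₀²σ²/(σ² + n·σ₀²) = 611.5729·134.7921/8085.2398 = 10.195764.
Posterior SD = √σₙ² = √(611.5729·134.7921/8085.2398) = 3.1931.

3.1931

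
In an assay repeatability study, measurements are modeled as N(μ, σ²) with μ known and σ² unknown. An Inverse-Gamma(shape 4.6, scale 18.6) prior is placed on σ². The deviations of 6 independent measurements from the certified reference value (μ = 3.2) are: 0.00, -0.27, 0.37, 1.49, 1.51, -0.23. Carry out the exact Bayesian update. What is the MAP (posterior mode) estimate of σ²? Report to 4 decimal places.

With known mean μ and an Inverse-Gamma(α, β) prior on σ², the Normal likelihood is conjugate: posterior is Inv-Gamma(α + n/2, β + Σ(xᵢ−μ)²/2).
Σ(xᵢ−μ)² = (0.00)² + (-0.27)² + (0.37)² + (1.49)² + (1.51)² + (-0.23)² = 4.7629.
Posterior: Inv-Gamma(4.6 + 6/2, 18.6 + 4.7629/2) = Inv-Gamma(7.60, 20.98145).
Mode = β/(α+1) = 20.98145/8.60 = 2.4397.

2.4397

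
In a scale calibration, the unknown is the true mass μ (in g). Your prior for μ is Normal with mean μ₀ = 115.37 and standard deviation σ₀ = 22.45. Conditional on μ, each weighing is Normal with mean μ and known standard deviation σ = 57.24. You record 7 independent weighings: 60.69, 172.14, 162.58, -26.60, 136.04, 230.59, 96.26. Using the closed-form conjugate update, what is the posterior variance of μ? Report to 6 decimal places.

For Normal data with known variance σ², a Normal(μ₀, σ₀²) prior on μ is conjugate. Posterior precision = 1/σ₀² + n/σ²; posterior mean is the precision-weighted average of μ₀ and x̄.
σ₀² = 22.45² = 504.0025, σ² = 57.24² = 3276.4176; σ² + n·σ₀² = 3276.4176 + 7·504.0025 = 6804.4351.
Posterior precision = 1/σ₀² + n/σ² = 1/504.0025 + 7/3276.4176 = (σ² + n·σ₀²)/(σ₀²σ²) = 6804.4351/(504.0025·3276.4176); posterior variance σₙ² = σ₀²σ²/(σ² + n·σ₀²) = 504.0025·3276.4176/6804.4351 = 242.683285.

242.683285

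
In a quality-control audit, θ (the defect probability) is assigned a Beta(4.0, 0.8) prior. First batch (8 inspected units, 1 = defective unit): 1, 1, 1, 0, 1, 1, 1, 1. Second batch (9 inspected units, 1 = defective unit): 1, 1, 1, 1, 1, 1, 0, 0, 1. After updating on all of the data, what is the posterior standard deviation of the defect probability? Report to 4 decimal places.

The Beta prior is conjugate to a Binomial/Bernoulli likelihood; the update adds successes to α and failures to β.
After batch 1: Beta(4.0+7, 0.8+1) = Beta(11.0, 1.8).
After batch 2: Beta(11.0+7, 1.8+2) = Beta(18.0, 3.8).
Var = αβ/((α+β)²(α+β+1)) = 18.0·3.8/(21.8²·22.8) = 0.00631260; SD = √0.00631260 = 0.0795.

0.0795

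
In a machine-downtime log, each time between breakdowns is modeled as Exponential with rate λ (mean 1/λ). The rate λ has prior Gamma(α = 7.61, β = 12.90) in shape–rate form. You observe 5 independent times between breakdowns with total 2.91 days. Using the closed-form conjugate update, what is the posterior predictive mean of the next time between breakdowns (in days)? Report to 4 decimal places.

1.3618

With a Gamma(shape α, rate β) prior on the exponential rate λ, the posterior after n observations with total T = Σxᵢ is Gamma(α+n, β+T).
Posterior: Gamma(7.61+5, 12.90+2.91) = Gamma(12.61, 15.81).
The predictive distribution for the next observation is Lomax; its mean is β/(α−1) = 15.81/11.61 = 1.3618.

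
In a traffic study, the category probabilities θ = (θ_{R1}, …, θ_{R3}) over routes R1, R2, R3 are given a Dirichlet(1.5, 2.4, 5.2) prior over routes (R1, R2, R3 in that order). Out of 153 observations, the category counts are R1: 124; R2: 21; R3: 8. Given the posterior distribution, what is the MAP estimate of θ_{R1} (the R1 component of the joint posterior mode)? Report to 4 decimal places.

0.7825

The Dirichlet prior is conjugate to the Multinomial likelihood: each posterior αⱼ = prior αⱼ + observed count nⱼ.
Posterior concentration: (125.5, 23.4, 13.2), total = 162.1.
Joint mode component: (α_{R1}−1)/(Σα−K) = 124.5/159.1 = 0.7825.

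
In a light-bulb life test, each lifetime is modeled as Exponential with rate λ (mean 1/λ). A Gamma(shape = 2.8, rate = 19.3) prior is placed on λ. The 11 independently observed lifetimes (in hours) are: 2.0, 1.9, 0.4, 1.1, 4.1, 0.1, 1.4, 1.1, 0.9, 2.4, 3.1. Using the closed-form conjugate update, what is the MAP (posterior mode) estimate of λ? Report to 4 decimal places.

0.3386

With a Gamma(shape α, rate β) prior on the exponential rate λ, the posterior after n observations with total T = Σxᵢ is Gamma(α+n, β+T).
Sum of observations T = 18.5 hours; n = 11.
Posterior: Gamma(2.8+11, 19.3+18.5) = Gamma(13.8, 37.8).
Mode = (α−1)/β = 0.3386.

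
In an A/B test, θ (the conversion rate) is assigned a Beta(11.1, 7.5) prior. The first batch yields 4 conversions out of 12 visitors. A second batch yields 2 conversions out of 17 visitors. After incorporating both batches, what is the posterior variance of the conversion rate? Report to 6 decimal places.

The Beta prior is conjugate to a Binomial/Bernoulli likelihood; the update adds successes to α and failures to β.
After batch 1: Beta(11.1+4, 7.5+8) = Beta(15.1, 15.5).
After batch 2: Beta(15.1+2, 15.5+15) = Beta(17.1, 30.5).
Var = αβ/((α+β)²(α+β+1)) = 17.1·30.5/(47.6²·48.6) = 0.004736.

0.004736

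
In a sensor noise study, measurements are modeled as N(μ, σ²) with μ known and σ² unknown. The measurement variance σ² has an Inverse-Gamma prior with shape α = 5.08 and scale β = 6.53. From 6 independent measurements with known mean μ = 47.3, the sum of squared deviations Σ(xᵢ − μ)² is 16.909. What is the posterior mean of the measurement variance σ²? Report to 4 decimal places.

2.1165

With known mean μ and an Inverse-Gamma(α, β) prior on σ², the Normal likelihood is conjugate: posterior is Inv-Gamma(α + n/2, β + Σ(xᵢ−μ)²/2).
Posterior: Inv-Gamma(5.08 + 6/2, 6.53 + 16.909/2) = Inv-Gamma(8.08, 14.9845).
E[σ²|data] = β/(α−1) = 14.9845/7.08 = 2.1165.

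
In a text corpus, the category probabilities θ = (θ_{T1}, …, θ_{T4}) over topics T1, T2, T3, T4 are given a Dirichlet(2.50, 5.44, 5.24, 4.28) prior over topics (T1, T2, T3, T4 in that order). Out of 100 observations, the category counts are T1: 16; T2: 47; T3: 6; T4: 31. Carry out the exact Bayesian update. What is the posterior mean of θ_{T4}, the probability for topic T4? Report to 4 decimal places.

0.3004

The Dirichlet prior is conjugate to the Multinomial likelihood: each posterior αⱼ = prior αⱼ + observed count nⱼ.
Posterior concentration: (18.50, 52.44, 11.24, 35.28), total = 117.46.
E[θ_{T4}|data] = α_{T4}/Σα = 35.28/117.46 = 0.3004.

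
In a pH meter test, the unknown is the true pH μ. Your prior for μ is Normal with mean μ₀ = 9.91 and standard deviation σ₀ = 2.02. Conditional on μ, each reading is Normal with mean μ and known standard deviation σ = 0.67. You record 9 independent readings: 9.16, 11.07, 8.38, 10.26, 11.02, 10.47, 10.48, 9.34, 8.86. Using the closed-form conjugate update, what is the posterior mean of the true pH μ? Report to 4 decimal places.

9.8935

For Normal data with known variance σ², a Normal(μ₀, σ₀²) prior on μ is conjugate. Posterior precision = 1/σ₀² + n/σ²; posterior mean is the precision-weighted average of μ₀ and x̄.
Σxᵢ = 9.16 + 11.07 + 8.38 + 10.26 + 11.02 + 10.47 + 10.48 + 9.34 + 8.86 = 89.04, so n·x̄ = 89.04.
σ₀² = 2.02² = 4.0804, σ² = 0.67² = 0.4489; σ² + n·σ₀² = 0.4489 + 9·4.0804 = 37.1725.
Posterior mean = (μ₀/σ₀² + n·x̄/σ²)/(1/σ₀² + n/σ²) = (σ²·μ₀ + σ₀²·n·x̄)/(σ² + n·σ₀²) = (0.4489·9.91 + 4.0804·89.04)/37.1725 = 367.767415/37.1725 = 9.8935.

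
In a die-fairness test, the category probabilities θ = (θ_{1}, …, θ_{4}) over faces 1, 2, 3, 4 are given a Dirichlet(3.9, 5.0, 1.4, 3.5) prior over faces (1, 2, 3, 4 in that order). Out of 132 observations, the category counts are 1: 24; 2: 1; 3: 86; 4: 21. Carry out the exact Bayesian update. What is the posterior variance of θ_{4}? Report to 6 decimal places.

The Dirichlet prior is conjugate to the Multinomial likelihood: each posterior αⱼ = prior αⱼ + observed count nⱼ.
Posterior concentration: (27.9, 6.0, 87.4, 24.5), total = 145.8.
Var[θ_j] = α_j(Σα−α_j)/((Σα)²(Σα+1)) = 24.5·121.3/(145.8²·146.8) = 0.000952.

0.000952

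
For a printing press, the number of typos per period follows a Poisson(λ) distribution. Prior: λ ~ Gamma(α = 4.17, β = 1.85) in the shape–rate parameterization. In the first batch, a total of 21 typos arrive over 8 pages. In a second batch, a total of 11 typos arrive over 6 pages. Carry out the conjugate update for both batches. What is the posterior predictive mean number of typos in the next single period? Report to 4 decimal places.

2.2820

With a Gamma(shape α, rate β) prior, the Poisson likelihood is conjugate: the posterior is Gamma(α + ΣXᵢ, β + n).
After batch 1: Gamma(α+S, β+n) = Gamma(4.17+21, 1.85+8) = Gamma(25.17, 9.85).
After batch 2: Gamma(α+S, β+n) = Gamma(25.17+11, 9.85+6) = Gamma(36.17, 15.85).
The predictive distribution for one future period is NegBinom with mean α/β = 2.2820.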